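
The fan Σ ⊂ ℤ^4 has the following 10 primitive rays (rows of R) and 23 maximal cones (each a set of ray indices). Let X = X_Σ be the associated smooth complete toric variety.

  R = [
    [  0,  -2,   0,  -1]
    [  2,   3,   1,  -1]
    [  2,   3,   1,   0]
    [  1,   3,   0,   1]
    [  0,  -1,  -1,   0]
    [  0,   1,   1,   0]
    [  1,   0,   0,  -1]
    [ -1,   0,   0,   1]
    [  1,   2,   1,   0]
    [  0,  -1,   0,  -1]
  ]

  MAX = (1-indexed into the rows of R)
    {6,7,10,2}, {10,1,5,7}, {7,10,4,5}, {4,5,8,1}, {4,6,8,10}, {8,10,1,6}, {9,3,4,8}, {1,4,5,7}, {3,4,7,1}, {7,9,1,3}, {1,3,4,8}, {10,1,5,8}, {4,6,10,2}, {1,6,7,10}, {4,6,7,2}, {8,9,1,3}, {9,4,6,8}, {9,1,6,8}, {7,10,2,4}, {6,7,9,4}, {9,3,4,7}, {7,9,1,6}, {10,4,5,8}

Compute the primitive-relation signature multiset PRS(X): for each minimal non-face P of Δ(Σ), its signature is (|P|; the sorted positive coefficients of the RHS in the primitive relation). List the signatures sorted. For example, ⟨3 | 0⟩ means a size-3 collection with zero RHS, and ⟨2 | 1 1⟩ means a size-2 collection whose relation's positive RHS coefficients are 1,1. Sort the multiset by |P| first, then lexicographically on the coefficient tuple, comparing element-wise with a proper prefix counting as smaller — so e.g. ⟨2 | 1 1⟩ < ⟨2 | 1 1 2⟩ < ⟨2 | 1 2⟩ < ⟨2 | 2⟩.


Δ(Σ) — 10 vertices, 16 min non-faces:

  P = {5,6}:  v_{5} + v_{6} = 0 ; sig = ⟨2 | 0⟩
  P = {7,8}:  v_{7} + v_{8} = 0 ; sig = ⟨2 | 0⟩
  P = {3,10}:  v_{3} + v_{10} = v_{7} + v_{9} ; sig = ⟨2 | 1 1⟩
  P = {5,9}:  v_{5} + v_{9} = v_{1} + v_{4} ; sig = ⟨2 | 1 1⟩
  P = {9,10}:  v_{9} + v_{10} = v_{6} + v_{7} ; sig = ⟨2 | 1 1⟩
  P = {2,5}:  v_{2} + v_{5} = v_{4} + v_{7} + v_{10} ; sig = ⟨2 | 1 1 1⟩
  P = {2,8}:  v_{2} + v_{8} = v_{4} + v_{6} + v_{10} ; sig = ⟨2 | 1 1 1⟩
  P = {2,3}:  v_{2} + v_{3} = v_{4} + v_{6} + 2·v_{7} + v_{9} ; sig = ⟨2 | 1 1 1 2⟩
  P = {1,2}:  v_{1} + v_{2} = v_{6} + 2·v_{7} ; sig = ⟨2 | 1 2⟩
  P = {2,9}:  v_{2} + v_{9} = v_{4} + 2·v_{6} + 2·v_{7} ; sig = ⟨2 | 1 2 2⟩
  P = {3,6}:  v_{3} + v_{6} = 2·v_{9} ; sig = ⟨2 | 2⟩
  P = {3,5}:  v_{3} + v_{5} = 2·v_{1} + 2·v_{4} ; sig = ⟨2 | 2 2⟩
  P = {1,4,6}:  v_{1} + v_{4} + v_{6} = v_{9} ; sig = ⟨3 | 1⟩
  P = {1,4,9}:  v_{1} + v_{4} + v_{9} = v_{3} ; sig = ⟨3 | 1⟩
  P = {1,4,10}:  v_{1} + v_{4} + v_{10} = v_{7} ; sig = ⟨3 | 1⟩
  P = {4,6,7,10}:  v_{4} + v_{6} + v_{7} + v_{10} = v_{2} ; sig = ⟨4 | 1⟩

so the primitive-relation signature multiset is
{ ⟨2 | 0⟩ ×2,  ⟨2 | 1 1⟩ ×3,  ⟨2 | 1 1 1⟩ ×2,  ⟨2 | 1 1 1 2⟩,  ⟨2 | 1 2⟩,  ⟨2 | 1 2 2⟩,  ⟨2 | 2⟩,  ⟨2 | 2 2⟩,  ⟨3 | 1⟩ ×3,  ⟨4 | 1⟩ }


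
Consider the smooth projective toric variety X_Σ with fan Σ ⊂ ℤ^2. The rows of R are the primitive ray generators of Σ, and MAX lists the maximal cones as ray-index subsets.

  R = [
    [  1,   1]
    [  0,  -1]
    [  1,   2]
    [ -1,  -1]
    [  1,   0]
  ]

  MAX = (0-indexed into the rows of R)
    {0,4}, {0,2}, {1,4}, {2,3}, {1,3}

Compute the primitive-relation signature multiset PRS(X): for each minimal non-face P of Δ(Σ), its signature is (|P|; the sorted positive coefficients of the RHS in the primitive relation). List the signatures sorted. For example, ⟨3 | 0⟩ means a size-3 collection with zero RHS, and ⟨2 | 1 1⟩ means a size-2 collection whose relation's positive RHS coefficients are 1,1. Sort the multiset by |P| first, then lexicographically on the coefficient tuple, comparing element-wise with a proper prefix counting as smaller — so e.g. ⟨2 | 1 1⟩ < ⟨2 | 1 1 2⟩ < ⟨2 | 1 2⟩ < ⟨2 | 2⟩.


The 5 primitive collections of Σ (r=5, n=2):

  • {0,3}:  v_{0} + v_{3} = 0  so sig = ⟨2 | 0⟩
  • {0,1}:  v_{0} + v_{1} = v_{4}  so sig = ⟨2 | 1⟩
  • {1,2}:  v_{1} + v_{2} = v_{0}  so sig = ⟨2 | 1⟩
  • {3,4}:  v_{3} + v_{4} = v_{1}  so sig = ⟨2 | 1⟩
  • {2,4}:  v_{2} + v_{4} = 2·v_{0}  so sig = ⟨2 | 2⟩

Signatures (|P|; sorted positive RHS coefficients), sorted:
[⟨2 | 0⟩, ⟨2 | 1⟩, ⟨2 | 1⟩, ⟨2 | 1⟩, ⟨2 | 2⟩]


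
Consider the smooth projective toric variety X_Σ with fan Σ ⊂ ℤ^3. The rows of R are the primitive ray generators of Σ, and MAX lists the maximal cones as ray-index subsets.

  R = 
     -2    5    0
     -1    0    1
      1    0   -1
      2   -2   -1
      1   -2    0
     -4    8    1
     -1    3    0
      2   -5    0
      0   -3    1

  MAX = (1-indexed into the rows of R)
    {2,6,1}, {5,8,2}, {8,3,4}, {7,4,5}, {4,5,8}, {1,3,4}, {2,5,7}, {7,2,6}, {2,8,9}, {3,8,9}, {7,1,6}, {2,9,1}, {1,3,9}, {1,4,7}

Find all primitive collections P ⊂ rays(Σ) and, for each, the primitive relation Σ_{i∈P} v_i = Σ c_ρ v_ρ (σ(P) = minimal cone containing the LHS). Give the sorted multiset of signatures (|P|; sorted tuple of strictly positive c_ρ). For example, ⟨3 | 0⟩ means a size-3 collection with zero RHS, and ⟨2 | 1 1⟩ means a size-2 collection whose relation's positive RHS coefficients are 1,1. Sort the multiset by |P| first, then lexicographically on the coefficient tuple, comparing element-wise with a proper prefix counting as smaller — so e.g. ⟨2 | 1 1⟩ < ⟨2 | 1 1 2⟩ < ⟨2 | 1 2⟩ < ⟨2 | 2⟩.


The 16 primitive collections of Σ (r=9, n=3):

  P={1,8}:  v_{1} + v_{8} = 0  →  sig = ⟨2 | 0⟩
  P={2,3}:  v_{2} + v_{3} = 0  →  sig = ⟨2 | 0⟩
  P={1,5}:  v_{1} + v_{5} = v_{7}  →  sig = ⟨2 | 1⟩
  P={2,4}:  v_{2} + v_{4} = v_{5}  →  sig = ⟨2 | 1⟩
  P={3,5}:  v_{3} + v_{5} = v_{4}  →  sig = ⟨2 | 1⟩
  P={4,9}:  v_{4} + v_{9} = v_{8}  →  sig = ⟨2 | 1⟩
  P={7,8}:  v_{7} + v_{8} = v_{5}  →  sig = ⟨2 | 1⟩
  P={7,9}:  v_{7} + v_{9} = v_{2}  →  sig = ⟨2 | 1⟩
  P={3,6}:  v_{3} + v_{6} = v_{1} + v_{7}  →  sig = ⟨2 | 1 1⟩
  P={3,7}:  v_{3} + v_{7} = v_{1} + v_{4}  →  sig = ⟨2 | 1 1⟩
  P={5,9}:  v_{5} + v_{9} = v_{2} + v_{8}  →  sig = ⟨2 | 1 1⟩
  P={6,8}:  v_{6} + v_{8} = v_{2} + v_{7}  →  sig = ⟨2 | 1 1⟩
  P={5,6}:  v_{5} + v_{6} = v_{2} + 2·v_{7}  →  sig = ⟨2 | 1 2⟩
  P={6,9}:  v_{6} + v_{9} = v_{1} + 2·v_{2}  →  sig = ⟨2 | 1 2⟩
  P={4,6}:  v_{4} + v_{6} = 2·v_{7}  →  sig = ⟨2 | 2⟩
  P={1,2,7}:  v_{1} + v_{2} + v_{7} = v_{6}  →  sig = ⟨3 | 1⟩

Hence PRS(X_Σ) =
    |P|=2: 15 collections, coeffs (), (), (1), (1), (1), (1), (1), (1), (1,1), (1,1), (1,1), (1,1), (1,2), (1,2), (2)
    |P|=3: 1 collection, coeffs (1)


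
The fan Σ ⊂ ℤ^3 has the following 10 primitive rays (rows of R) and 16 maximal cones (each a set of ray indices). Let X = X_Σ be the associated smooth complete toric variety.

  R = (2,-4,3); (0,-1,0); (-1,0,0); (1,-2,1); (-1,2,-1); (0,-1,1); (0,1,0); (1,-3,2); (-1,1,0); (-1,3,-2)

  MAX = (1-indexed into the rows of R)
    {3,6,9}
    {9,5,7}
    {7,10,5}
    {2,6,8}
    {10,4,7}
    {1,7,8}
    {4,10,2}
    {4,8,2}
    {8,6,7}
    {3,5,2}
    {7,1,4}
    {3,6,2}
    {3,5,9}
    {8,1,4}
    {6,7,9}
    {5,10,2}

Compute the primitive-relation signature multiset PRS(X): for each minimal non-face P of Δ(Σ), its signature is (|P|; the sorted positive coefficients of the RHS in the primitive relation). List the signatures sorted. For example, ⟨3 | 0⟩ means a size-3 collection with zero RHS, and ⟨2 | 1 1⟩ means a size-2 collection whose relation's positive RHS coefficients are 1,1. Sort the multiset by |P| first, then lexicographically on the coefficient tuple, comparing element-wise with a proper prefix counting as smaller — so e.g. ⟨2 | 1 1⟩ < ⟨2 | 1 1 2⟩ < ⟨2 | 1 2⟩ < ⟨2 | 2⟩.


|primitive collections| = 22. Relations:

  {2,7}:  v_{2} + v_{7} = 0 ; sig = ⟨2 | 0⟩
  {4,5}:  v_{4} + v_{5} = 0 ; sig = ⟨2 | 0⟩
  {8,10}:  v_{8} + v_{10} = 0 ; sig = ⟨2 | 0⟩
  {2,9}:  v_{2} + v_{9} = v_{3} ; sig = ⟨2 | 1⟩
  {3,7}:  v_{3} + v_{7} = v_{9} ; sig = ⟨2 | 1⟩
  {4,6}:  v_{4} + v_{6} = v_{8} ; sig = ⟨2 | 1⟩
  {4,9}:  v_{4} + v_{9} = v_{6} ; sig = ⟨2 | 1⟩
  {5,6}:  v_{5} + v_{6} = v_{9} ; sig = ⟨2 | 1⟩
  {5,8}:  v_{5} + v_{8} = v_{6} ; sig = ⟨2 | 1⟩
  {6,10}:  v_{6} + v_{10} = v_{5} ; sig = ⟨2 | 1⟩
  {1,2}:  v_{1} + v_{2} = v_{4} + v_{8} ; sig = ⟨2 | 1 1⟩
  {1,3}:  v_{1} + v_{3} = v_{6} + v_{8} ; sig = ⟨2 | 1 1⟩
  {1,5}:  v_{1} + v_{5} = v_{7} + v_{8} ; sig = ⟨2 | 1 1⟩
  {1,10}:  v_{1} + v_{10} = v_{4} + v_{7} ; sig = ⟨2 | 1 1⟩
  {3,4}:  v_{3} + v_{4} = v_{2} + v_{6} ; sig = ⟨2 | 1 1⟩
  {1,9}:  v_{1} + v_{9} = v_{6} + v_{7} + v_{8} ; sig = ⟨2 | 1 1 1⟩
  {1,6}:  v_{1} + v_{6} = v_{7} + 2·v_{8} ; sig = ⟨2 | 1 2⟩
  {3,8}:  v_{3} + v_{8} = v_{2} + 2·v_{6} ; sig = ⟨2 | 1 2⟩
  {3,10}:  v_{3} + v_{10} = v_{2} + 2·v_{5} ; sig = ⟨2 | 1 2⟩
  {8,9}:  v_{8} + v_{9} = 2·v_{6} ; sig = ⟨2 | 2⟩
  {9,10}:  v_{9} + v_{10} = 2·v_{5} ; sig = ⟨2 | 2⟩
  {4,7,8}:  v_{4} + v_{7} + v_{8} = v_{1} ; sig = ⟨3 | 1⟩

Signatures (|P|; sorted positive RHS coefficients), sorted:
    ⟨2 | 0⟩
    ⟨2 | 0⟩
    ⟨2 | 0⟩
    ⟨2 | 1⟩
    ⟨2 | 1⟩
    ⟨2 | 1⟩
    ⟨2 | 1⟩
    ⟨2 | 1⟩
    ⟨2 | 1⟩
    ⟨2 | 1⟩
    ⟨2 | 1 1⟩
    ⟨2 | 1 1⟩
    ⟨2 | 1 1⟩
    ⟨2 | 1 1⟩
    ⟨2 | 1 1⟩
    ⟨2 | 1 1 1⟩
    ⟨2 | 1 2⟩
    ⟨2 | 1 2⟩
    ⟨2 | 1 2⟩
    ⟨2 | 2⟩
    ⟨2 | 2⟩
    ⟨3 | 1⟩


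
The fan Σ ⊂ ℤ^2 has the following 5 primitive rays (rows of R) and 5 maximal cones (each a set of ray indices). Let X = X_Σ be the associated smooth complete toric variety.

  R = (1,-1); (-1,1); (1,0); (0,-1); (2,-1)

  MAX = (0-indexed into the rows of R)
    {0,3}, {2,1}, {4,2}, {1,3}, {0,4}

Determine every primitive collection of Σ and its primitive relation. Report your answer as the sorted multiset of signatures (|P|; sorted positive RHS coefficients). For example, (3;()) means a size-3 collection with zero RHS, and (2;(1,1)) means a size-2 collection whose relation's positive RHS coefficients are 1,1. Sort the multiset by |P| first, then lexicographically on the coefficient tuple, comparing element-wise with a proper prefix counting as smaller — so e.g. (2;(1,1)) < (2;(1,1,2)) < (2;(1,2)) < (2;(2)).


5 minimal non-faces of Δ(Σ) (on 5 rays):

  P = {0,1}:  v_{0} + v_{1} = 0 ; sig = (2;())
  P = {0,2}:  v_{0} + v_{2} = v_{4} ; sig = (2;(1))
  P = {1,4}:  v_{1} + v_{4} = v_{2} ; sig = (2;(1))
  P = {2,3}:  v_{2} + v_{3} = v_{0} ; sig = (2;(1))
  P = {3,4}:  v_{3} + v_{4} = 2·v_{0} ; sig = (2;(2))

Hence PRS(X_Σ) =
    |P|=2: 5 collections, coeffs (), (1), (1), (1), (2)


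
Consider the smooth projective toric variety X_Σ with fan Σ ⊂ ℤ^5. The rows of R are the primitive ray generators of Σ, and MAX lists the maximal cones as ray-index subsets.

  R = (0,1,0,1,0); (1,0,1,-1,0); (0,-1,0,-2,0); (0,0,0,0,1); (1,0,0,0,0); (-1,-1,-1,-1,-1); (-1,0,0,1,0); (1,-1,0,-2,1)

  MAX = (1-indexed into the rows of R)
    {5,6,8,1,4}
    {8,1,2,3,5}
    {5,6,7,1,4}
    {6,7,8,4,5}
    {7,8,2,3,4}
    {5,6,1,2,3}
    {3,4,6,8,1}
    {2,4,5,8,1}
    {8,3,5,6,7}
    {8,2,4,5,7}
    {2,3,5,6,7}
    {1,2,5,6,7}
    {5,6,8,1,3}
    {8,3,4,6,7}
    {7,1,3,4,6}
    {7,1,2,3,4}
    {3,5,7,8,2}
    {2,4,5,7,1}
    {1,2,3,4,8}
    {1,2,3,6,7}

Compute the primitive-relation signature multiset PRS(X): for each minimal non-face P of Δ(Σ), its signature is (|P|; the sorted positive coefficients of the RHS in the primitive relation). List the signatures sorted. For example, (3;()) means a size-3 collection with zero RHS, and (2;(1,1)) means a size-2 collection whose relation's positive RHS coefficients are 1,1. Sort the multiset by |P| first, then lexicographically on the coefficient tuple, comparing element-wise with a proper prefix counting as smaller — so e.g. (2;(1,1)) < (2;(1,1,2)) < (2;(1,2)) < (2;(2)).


Minimal non-faces — 5 found among 8 rays, 20 max cones:

  P = {1,7,8}:  v_{1} + v_{7} + v_{8} = v_{4}  ⟹  sig = (3;(1))
  P = {2,4,6}:  v_{2} + v_{4} + v_{6} = v_{3}  ⟹  sig = (3;(1))
  P = {3,4,5}:  v_{3} + v_{4} + v_{5} = v_{8}  ⟹  sig = (3;(1))
  P = {2,6,8}:  v_{2} + v_{6} + v_{8} = 2·v_{3} + v_{5}  ⟹  sig = (3;(1,2))
  P = {1,3,5,7}:  v_{1} + v_{3} + v_{5} + v_{7} = 0  ⟹  sig = (4;())

Sorted signature multiset PRS(X):
{ (3;(1)) ×3,  (3;(1,2)),  (4;()) }


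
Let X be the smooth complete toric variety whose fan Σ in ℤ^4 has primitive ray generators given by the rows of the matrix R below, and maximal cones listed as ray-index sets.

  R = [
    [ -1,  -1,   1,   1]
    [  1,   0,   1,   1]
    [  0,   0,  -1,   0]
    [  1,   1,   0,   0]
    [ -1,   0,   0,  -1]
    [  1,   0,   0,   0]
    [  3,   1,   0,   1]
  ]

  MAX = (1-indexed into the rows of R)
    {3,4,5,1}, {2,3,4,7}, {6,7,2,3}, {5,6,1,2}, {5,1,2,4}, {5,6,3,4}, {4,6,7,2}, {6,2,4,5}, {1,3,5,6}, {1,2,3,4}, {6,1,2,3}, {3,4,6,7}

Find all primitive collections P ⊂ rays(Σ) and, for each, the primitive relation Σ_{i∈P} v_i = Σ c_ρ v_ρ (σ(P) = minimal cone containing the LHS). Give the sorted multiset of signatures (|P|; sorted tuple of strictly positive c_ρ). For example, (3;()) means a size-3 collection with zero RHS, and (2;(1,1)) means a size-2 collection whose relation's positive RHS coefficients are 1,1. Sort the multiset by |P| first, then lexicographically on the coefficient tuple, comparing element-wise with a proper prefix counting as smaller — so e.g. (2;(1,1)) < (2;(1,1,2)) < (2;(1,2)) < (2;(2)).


The 5 primitive collections of Σ (r=7, n=4):

  P={5,7}:  v_{5} + v_{7} = v_{4} + v_{6}  ⟹  sig = (2;(1,1))
  P={1,7}:  v_{1} + v_{7} = 2·v_{2} + v_{3}  ⟹  sig = (2;(1,2))
  P={2,3,5}:  v_{2} + v_{3} + v_{5} = 0  ⟹  sig = (3;())
  P={1,4,6}:  v_{1} + v_{4} + v_{6} = v_{2}  ⟹  sig = (3;(1))
  P={2,3,4,6}:  v_{2} + v_{3} + v_{4} + v_{6} = v_{7}  ⟹  sig = (4;(1))

Signatures (|P|; sorted positive RHS coefficients), sorted:
    |P|=2: 2 collections, coeffs (1,1), (1,2)
    |P|=3: 2 collections, coeffs (), (1)
    |P|=4: 1 collection, coeffs (1)


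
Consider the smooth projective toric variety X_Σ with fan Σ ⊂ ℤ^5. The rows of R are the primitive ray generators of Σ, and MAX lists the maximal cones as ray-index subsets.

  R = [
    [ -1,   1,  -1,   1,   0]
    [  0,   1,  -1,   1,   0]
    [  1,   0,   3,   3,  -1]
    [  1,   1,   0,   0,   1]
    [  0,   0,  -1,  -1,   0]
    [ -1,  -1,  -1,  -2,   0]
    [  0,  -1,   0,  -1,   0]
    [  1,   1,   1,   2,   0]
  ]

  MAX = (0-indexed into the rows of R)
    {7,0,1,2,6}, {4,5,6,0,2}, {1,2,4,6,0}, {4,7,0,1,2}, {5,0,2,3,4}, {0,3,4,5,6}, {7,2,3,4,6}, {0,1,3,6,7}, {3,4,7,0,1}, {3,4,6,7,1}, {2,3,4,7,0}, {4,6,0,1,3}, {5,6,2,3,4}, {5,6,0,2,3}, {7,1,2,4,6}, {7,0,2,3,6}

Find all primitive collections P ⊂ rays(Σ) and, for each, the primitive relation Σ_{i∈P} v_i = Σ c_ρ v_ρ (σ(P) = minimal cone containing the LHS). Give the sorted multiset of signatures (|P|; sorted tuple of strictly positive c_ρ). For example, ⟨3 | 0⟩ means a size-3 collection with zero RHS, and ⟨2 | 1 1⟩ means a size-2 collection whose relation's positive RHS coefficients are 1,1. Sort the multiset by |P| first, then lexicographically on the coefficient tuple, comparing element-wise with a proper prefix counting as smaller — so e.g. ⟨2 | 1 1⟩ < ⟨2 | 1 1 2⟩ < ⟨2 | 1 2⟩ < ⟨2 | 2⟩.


Primitive collections (5):

  P={5,7}:  v_{5} + v_{7} = 0 ; sig = ⟨2 | 0⟩
  P={1,5}:  v_{1} + v_{5} = v_{0} + v_{4} + v_{6} ; sig = ⟨2 | 1 1 1⟩
  P={1,2,3}:  v_{1} + v_{2} + v_{3} = 2·v_{7} ; sig = ⟨3 | 2⟩
  P={0,4,6,7}:  v_{0} + v_{4} + v_{6} + v_{7} = v_{1} ; sig = ⟨4 | 1⟩
  P={0,2,3,4,6}:  v_{0} + v_{2} + v_{3} + v_{4} + v_{6} = v_{7} ; sig = ⟨5 | 1⟩

so the primitive-relation signature multiset is
{ ⟨2 | 0⟩,  ⟨2 | 1 1 1⟩,  ⟨3 | 2⟩,  ⟨4 | 1⟩,  ⟨5 | 1⟩ }


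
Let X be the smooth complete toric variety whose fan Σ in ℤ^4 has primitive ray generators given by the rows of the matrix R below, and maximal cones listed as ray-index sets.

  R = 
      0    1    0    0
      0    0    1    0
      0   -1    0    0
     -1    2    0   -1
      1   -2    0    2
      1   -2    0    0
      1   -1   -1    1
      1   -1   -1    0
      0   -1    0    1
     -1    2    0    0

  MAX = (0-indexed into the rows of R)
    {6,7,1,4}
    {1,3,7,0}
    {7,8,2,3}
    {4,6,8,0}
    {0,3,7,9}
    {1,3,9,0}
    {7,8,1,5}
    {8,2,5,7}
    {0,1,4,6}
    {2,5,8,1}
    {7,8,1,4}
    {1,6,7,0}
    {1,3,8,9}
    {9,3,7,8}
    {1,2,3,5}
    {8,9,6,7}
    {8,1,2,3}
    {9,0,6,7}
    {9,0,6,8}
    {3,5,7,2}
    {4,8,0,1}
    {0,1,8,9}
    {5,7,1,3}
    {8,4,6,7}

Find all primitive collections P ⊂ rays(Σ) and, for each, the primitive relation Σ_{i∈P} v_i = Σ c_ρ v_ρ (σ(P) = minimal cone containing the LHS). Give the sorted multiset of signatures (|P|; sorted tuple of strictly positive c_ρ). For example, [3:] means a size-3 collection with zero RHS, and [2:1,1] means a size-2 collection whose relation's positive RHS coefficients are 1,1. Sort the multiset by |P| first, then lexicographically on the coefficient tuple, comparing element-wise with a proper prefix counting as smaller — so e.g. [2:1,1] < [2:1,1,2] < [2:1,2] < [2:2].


Σ has 20 primitive collections:

  {0,2}:  v_{0} + v_{2} = 0 ; sig = [2:]
  {5,9}:  v_{5} + v_{9} = 0 ; sig = [2:]
  {0,5}:  v_{0} + v_{5} = v_{1} + v_{7} ; sig = [2:1,1]
  {2,6}:  v_{2} + v_{6} = v_{7} + v_{8} ; sig = [2:1,1]
  {2,9}:  v_{2} + v_{9} = v_{3} + v_{8} ; sig = [2:1,1]
  {3,4}:  v_{3} + v_{4} = v_{0} + v_{8} ; sig = [2:1,1]
  {3,6}:  v_{3} + v_{6} = v_{7} + v_{9} ; sig = [2:1,1]
  {2,4}:  v_{2} + v_{4} = v_{1} + v_{7} + 2·v_{8} ; sig = [2:1,1,2]
  {5,6}:  v_{5} + v_{6} = v_{1} + 2·v_{7} + v_{8} ; sig = [2:1,1,2]
  {4,9}:  v_{4} + v_{9} = 2·v_{0} + 2·v_{8} ; sig = [2:2,2]
  {4,5}:  v_{4} + v_{5} = 2·v_{1} + 2·v_{7} + 2·v_{8} ; sig = [2:2,2,2]
  {0,3,8}:  v_{0} + v_{3} + v_{8} = v_{9} ; sig = [3:1]
  {0,7,8}:  v_{0} + v_{7} + v_{8} = v_{6} ; sig = [3:1]
  {1,2,7}:  v_{1} + v_{2} + v_{7} = v_{5} ; sig = [3:1]
  {1,6,8}:  v_{1} + v_{6} + v_{8} = v_{4} ; sig = [3:1]
  {1,7,9}:  v_{1} + v_{7} + v_{9} = v_{0} ; sig = [3:1]
  {3,5,8}:  v_{3} + v_{5} + v_{8} = v_{2} ; sig = [3:1]
  {0,4,7}:  v_{0} + v_{4} + v_{7} = v_{1} + 2·v_{6} ; sig = [3:1,2]
  {1,6,9}:  v_{1} + v_{6} + v_{9} = 2·v_{0} + v_{8} ; sig = [3:1,2]
  {1,3,7,8}:  v_{1} + v_{3} + v_{7} + v_{8} = 0 ; sig = [4:]

Signatures (|P|; sorted positive RHS coefficients), sorted:
    [2:]
    [2:]
    [2:1,1]
    [2:1,1]
    [2:1,1]
    [2:1,1]
    [2:1,1]
    [2:1,1,2]
    [2:1,1,2]
    [2:2,2]
    [2:2,2,2]
    [3:1]
    [3:1]
    [3:1]
    [3:1]
    [3:1]
    [3:1]
    [3:1,2]
    [3:1,2]
    [4:]


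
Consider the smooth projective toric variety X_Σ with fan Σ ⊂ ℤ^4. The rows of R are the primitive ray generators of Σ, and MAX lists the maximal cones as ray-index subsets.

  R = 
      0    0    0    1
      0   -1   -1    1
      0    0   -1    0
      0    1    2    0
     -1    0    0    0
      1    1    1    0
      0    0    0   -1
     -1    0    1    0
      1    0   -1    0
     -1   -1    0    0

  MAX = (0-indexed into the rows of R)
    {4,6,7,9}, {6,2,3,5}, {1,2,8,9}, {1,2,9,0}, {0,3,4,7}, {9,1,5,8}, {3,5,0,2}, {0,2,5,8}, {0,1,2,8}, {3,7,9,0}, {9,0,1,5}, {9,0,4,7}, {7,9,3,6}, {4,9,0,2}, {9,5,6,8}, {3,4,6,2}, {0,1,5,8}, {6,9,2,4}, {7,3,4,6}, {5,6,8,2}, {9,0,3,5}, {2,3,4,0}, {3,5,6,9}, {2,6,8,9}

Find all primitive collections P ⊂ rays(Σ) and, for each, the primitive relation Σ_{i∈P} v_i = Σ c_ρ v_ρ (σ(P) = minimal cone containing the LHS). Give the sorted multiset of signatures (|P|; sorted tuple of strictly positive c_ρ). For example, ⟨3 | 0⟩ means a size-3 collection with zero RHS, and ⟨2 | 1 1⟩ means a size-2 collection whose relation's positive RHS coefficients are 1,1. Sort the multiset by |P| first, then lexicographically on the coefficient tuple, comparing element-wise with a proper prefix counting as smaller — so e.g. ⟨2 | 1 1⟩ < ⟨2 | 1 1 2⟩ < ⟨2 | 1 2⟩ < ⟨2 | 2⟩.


Minimal non-faces — 16 found among 10 rays, 24 max cones:

  P = {0,6}:  v_{0} + v_{6} = 0 — sig = ⟨2 | 0⟩
  P = {7,8}:  v_{7} + v_{8} = 0 — sig = ⟨2 | 0⟩
  P = {2,7}:  v_{2} + v_{7} = v_{4} — sig = ⟨2 | 1⟩
  P = {3,8}:  v_{3} + v_{8} = v_{5} — sig = ⟨2 | 1⟩
  P = {4,8}:  v_{4} + v_{8} = v_{2} — sig = ⟨2 | 1⟩
  P = {5,7}:  v_{5} + v_{7} = v_{3} — sig = ⟨2 | 1⟩
  P = {1,6}:  v_{1} + v_{6} = v_{8} + v_{9} — sig = ⟨2 | 1 1⟩
  P = {1,7}:  v_{1} + v_{7} = v_{0} + v_{9} — sig = ⟨2 | 1 1⟩
  P = {4,5}:  v_{4} + v_{5} = v_{2} + v_{3} — sig = ⟨2 | 1 1⟩
  P = {1,3}:  v_{1} + v_{3} = v_{0} + v_{5} + v_{9} — sig = ⟨2 | 1 1 1⟩
  P = {1,4}:  v_{1} + v_{4} = v_{0} + v_{2} + v_{9} — sig = ⟨2 | 1 1 1⟩
  P = {2,5,9}:  v_{2} + v_{5} + v_{9} = 0 — sig = ⟨3 | 0⟩
  P = {0,8,9}:  v_{0} + v_{8} + v_{9} = v_{1} — sig = ⟨3 | 1⟩
  P = {2,3,9}:  v_{2} + v_{3} + v_{9} = v_{7} — sig = ⟨3 | 1⟩
  P = {1,2,5}:  v_{1} + v_{2} + v_{5} = v_{0} + v_{8} — sig = ⟨3 | 1 1⟩
  P = {3,4,9}:  v_{3} + v_{4} + v_{9} = 2·v_{7} — sig = ⟨3 | 2⟩

Signatures (|P|; sorted positive RHS coefficients), sorted:
[⟨2 | 0⟩, ⟨2 | 0⟩, ⟨2 | 1⟩, ⟨2 | 1⟩, ⟨2 | 1⟩, ⟨2 | 1⟩, ⟨2 | 1 1⟩, ⟨2 | 1 1⟩, ⟨2 | 1 1⟩, ⟨2 | 1 1 1⟩, ⟨2 | 1 1 1⟩, ⟨3 | 0⟩, ⟨3 | 1⟩, ⟨3 | 1⟩, ⟨3 | 1 1⟩, ⟨3 | 2⟩]


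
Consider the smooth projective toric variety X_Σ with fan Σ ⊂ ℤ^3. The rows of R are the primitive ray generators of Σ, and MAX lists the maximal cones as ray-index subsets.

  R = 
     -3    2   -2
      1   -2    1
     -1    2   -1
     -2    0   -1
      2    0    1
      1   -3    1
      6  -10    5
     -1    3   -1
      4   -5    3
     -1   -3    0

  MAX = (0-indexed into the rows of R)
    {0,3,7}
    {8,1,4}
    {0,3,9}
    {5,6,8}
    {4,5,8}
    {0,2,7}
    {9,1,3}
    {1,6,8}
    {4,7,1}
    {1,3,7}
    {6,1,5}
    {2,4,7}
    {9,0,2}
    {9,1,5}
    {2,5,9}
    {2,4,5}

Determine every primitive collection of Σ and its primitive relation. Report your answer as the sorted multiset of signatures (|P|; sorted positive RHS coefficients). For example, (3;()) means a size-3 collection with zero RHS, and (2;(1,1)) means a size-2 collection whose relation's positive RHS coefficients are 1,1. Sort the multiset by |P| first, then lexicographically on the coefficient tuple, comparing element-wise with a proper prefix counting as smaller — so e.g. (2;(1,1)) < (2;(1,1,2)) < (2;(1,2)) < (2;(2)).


|primitive collections| = 23. Relations:

  P={1,2}:  v_{1} + v_{2} = 0 ; sig = (2;())
  P={3,4}:  v_{3} + v_{4} = 0 ; sig = (2;())
  P={5,7}:  v_{5} + v_{7} = 0 ; sig = (2;())
  P={0,1}:  v_{0} + v_{1} = v_{3} ; sig = (2;(1))
  P={0,4}:  v_{0} + v_{4} = v_{2} ; sig = (2;(1))
  P={0,8}:  v_{0} + v_{8} = v_{5} ; sig = (2;(1))
  P={2,3}:  v_{2} + v_{3} = v_{0} ; sig = (2;(1))
  P={3,5}:  v_{3} + v_{5} = v_{9} ; sig = (2;(1))
  P={4,9}:  v_{4} + v_{9} = v_{5} ; sig = (2;(1))
  P={7,9}:  v_{7} + v_{9} = v_{3} ; sig = (2;(1))
  P={0,5}:  v_{0} + v_{5} = v_{2} + v_{9} ; sig = (2;(1,1))
  P={2,6}:  v_{2} + v_{6} = v_{5} + v_{8} ; sig = (2;(1,1))
  P={2,8}:  v_{2} + v_{8} = v_{4} + v_{5} ; sig = (2;(1,1))
  P={3,8}:  v_{3} + v_{8} = v_{1} + v_{5} ; sig = (2;(1,1))
  P={6,7}:  v_{6} + v_{7} = v_{1} + v_{8} ; sig = (2;(1,1))
  P={7,8}:  v_{7} + v_{8} = v_{1} + v_{4} ; sig = (2;(1,1))
  P={0,6}:  v_{0} + v_{6} = v_{1} + 2·v_{5} ; sig = (2;(1,2))
  P={8,9}:  v_{8} + v_{9} = v_{1} + 2·v_{5} ; sig = (2;(1,2))
  P={4,6}:  v_{4} + v_{6} = 2·v_{8} ; sig = (2;(2))
  P={3,6}:  v_{3} + v_{6} = 2·v_{1} + 2·v_{5} ; sig = (2;(2,2))
  P={6,9}:  v_{6} + v_{9} = 2·v_{1} + 3·v_{5} ; sig = (2;(2,3))
  P={1,4,5}:  v_{1} + v_{4} + v_{5} = v_{8} ; sig = (3;(1))
  P={1,5,8}:  v_{1} + v_{5} + v_{8} = v_{6} ; sig = (3;(1))

so the primitive-relation signature multiset is
{ (2;()) ×3,  (2;(1)) ×7,  (2;(1,1)) ×6,  (2;(1,2)) ×2,  (2;(2)),  (2;(2,2)),  (2;(2,3)),  (3;(1)) ×2 }


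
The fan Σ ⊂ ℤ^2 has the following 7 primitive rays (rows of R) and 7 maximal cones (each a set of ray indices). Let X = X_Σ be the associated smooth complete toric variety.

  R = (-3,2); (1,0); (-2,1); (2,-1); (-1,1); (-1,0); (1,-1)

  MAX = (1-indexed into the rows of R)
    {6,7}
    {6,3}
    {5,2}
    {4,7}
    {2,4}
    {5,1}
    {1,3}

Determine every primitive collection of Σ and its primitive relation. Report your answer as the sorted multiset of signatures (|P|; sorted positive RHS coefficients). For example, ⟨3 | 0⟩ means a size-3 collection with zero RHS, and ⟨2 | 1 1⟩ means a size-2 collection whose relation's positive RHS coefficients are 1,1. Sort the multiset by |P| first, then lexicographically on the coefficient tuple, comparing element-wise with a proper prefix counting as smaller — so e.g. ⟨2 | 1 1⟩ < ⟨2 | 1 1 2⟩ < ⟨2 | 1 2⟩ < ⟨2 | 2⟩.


14 minimal non-faces of Δ(Σ) (on 7 rays):

  P = {2,6}:  v_{2} + v_{6} = 0  →  sig = ⟨2 | 0⟩
  P = {3,4}:  v_{3} + v_{4} = 0  →  sig = ⟨2 | 0⟩
  P = {5,7}:  v_{5} + v_{7} = 0  →  sig = ⟨2 | 0⟩
  P = {1,4}:  v_{1} + v_{4} = v_{5}  →  sig = ⟨2 | 1⟩
  P = {1,7}:  v_{1} + v_{7} = v_{3}  →  sig = ⟨2 | 1⟩
  P = {2,3}:  v_{2} + v_{3} = v_{5}  →  sig = ⟨2 | 1⟩
  P = {2,7}:  v_{2} + v_{7} = v_{4}  →  sig = ⟨2 | 1⟩
  P = {3,5}:  v_{3} + v_{5} = v_{1}  →  sig = ⟨2 | 1⟩
  P = {3,7}:  v_{3} + v_{7} = v_{6}  →  sig = ⟨2 | 1⟩
  P = {4,5}:  v_{4} + v_{5} = v_{2}  →  sig = ⟨2 | 1⟩
  P = {4,6}:  v_{4} + v_{6} = v_{7}  →  sig = ⟨2 | 1⟩
  P = {5,6}:  v_{5} + v_{6} = v_{3}  →  sig = ⟨2 | 1⟩
  P = {1,2}:  v_{1} + v_{2} = 2·v_{5}  →  sig = ⟨2 | 2⟩
  P = {1,6}:  v_{1} + v_{6} = 2·v_{3}  →  sig = ⟨2 | 2⟩

Sorted signature multiset PRS(X):
    |P|=2: 14 collections, coeffs (), (), (), (1), (1), (1), (1), (1), (1), (1), (1), (1), (2), (2)


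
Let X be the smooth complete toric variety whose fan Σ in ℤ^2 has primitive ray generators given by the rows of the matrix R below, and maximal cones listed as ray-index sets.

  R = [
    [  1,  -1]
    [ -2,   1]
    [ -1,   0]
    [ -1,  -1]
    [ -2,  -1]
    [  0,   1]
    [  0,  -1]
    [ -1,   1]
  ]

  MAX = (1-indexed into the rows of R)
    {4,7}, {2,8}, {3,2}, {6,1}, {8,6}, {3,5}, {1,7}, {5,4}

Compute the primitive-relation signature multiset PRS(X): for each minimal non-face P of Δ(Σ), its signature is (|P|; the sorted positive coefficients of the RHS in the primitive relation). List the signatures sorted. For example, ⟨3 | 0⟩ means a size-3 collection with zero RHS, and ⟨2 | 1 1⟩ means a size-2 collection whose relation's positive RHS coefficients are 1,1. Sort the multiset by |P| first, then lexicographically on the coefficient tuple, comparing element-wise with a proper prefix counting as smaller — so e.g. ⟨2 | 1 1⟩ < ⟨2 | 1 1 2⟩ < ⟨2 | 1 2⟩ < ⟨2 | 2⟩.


|primitive collections| = 20. Relations:

  • {1,8}:  v_{1} + v_{8} = 0 — sig = ⟨2 | 0⟩
  • {6,7}:  v_{6} + v_{7} = 0 — sig = ⟨2 | 0⟩
  • {1,2}:  v_{1} + v_{2} = v_{3} — sig = ⟨2 | 1⟩
  • {1,3}:  v_{1} + v_{3} = v_{7} — sig = ⟨2 | 1⟩
  • {3,4}:  v_{3} + v_{4} = v_{5} — sig = ⟨2 | 1⟩
  • {3,6}:  v_{3} + v_{6} = v_{8} — sig = ⟨2 | 1⟩
  • {3,7}:  v_{3} + v_{7} = v_{4} — sig = ⟨2 | 1⟩
  • {3,8}:  v_{3} + v_{8} = v_{2} — sig = ⟨2 | 1⟩
  • {4,6}:  v_{4} + v_{6} = v_{3} — sig = ⟨2 | 1⟩
  • {7,8}:  v_{7} + v_{8} = v_{3} — sig = ⟨2 | 1⟩
  • {1,5}:  v_{1} + v_{5} = v_{4} + v_{7} — sig = ⟨2 | 1 1⟩
  • {1,4}:  v_{1} + v_{4} = 2·v_{7} — sig = ⟨2 | 2⟩
  • {2,6}:  v_{2} + v_{6} = 2·v_{8} — sig = ⟨2 | 2⟩
  • {2,7}:  v_{2} + v_{7} = 2·v_{3} — sig = ⟨2 | 2⟩
  • {4,8}:  v_{4} + v_{8} = 2·v_{3} — sig = ⟨2 | 2⟩
  • {5,6}:  v_{5} + v_{6} = 2·v_{3} — sig = ⟨2 | 2⟩
  • {5,7}:  v_{5} + v_{7} = 2·v_{4} — sig = ⟨2 | 2⟩
  • {2,4}:  v_{2} + v_{4} = 3·v_{3} — sig = ⟨2 | 3⟩
  • {5,8}:  v_{5} + v_{8} = 3·v_{3} — sig = ⟨2 | 3⟩
  • {2,5}:  v_{2} + v_{5} = 4·v_{3} — sig = ⟨2 | 4⟩

Hence PRS(X_Σ) =
[⟨2 | 0⟩, ⟨2 | 0⟩, ⟨2 | 1⟩, ⟨2 | 1⟩, ⟨2 | 1⟩, ⟨2 | 1⟩, ⟨2 | 1⟩, ⟨2 | 1⟩, ⟨2 | 1⟩, ⟨2 | 1⟩, ⟨2 | 1 1⟩, ⟨2 | 2⟩, ⟨2 | 2⟩, ⟨2 | 2⟩, ⟨2 | 2⟩, ⟨2 | 2⟩, ⟨2 | 2⟩, ⟨2 | 3⟩, ⟨2 | 3⟩, ⟨2 | 4⟩]


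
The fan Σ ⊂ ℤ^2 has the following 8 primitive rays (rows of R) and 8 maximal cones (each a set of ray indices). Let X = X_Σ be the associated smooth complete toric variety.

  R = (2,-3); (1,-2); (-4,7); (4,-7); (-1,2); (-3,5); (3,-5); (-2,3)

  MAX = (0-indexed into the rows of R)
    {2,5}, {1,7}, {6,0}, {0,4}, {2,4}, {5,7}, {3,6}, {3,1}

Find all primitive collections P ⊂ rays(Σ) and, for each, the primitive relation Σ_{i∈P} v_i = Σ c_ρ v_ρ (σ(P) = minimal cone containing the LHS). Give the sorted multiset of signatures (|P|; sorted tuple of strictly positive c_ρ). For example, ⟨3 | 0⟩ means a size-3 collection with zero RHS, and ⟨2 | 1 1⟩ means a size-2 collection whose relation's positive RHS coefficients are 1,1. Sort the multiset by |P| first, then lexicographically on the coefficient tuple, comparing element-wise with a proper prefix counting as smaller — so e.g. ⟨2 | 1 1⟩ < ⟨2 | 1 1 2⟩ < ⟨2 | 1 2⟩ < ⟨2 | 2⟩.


Minimal non-faces — 20 found among 8 rays, 8 max cones:

  {0,7}:  v_{0} + v_{7} = 0 — sig = ⟨2 | 0⟩
  {1,4}:  v_{1} + v_{4} = 0 — sig = ⟨2 | 0⟩
  {2,3}:  v_{2} + v_{3} = 0 — sig = ⟨2 | 0⟩
  {5,6}:  v_{5} + v_{6} = 0 — sig = ⟨2 | 0⟩
  {0,1}:  v_{0} + v_{1} = v_{6} — sig = ⟨2 | 1⟩
  {0,5}:  v_{0} + v_{5} = v_{4} — sig = ⟨2 | 1⟩
  {1,2}:  v_{1} + v_{2} = v_{5} — sig = ⟨2 | 1⟩
  {1,5}:  v_{1} + v_{5} = v_{7} — sig = ⟨2 | 1⟩
  {1,6}:  v_{1} + v_{6} = v_{3} — sig = ⟨2 | 1⟩
  {2,6}:  v_{2} + v_{6} = v_{4} — sig = ⟨2 | 1⟩
  {3,4}:  v_{3} + v_{4} = v_{6} — sig = ⟨2 | 1⟩
  {3,5}:  v_{3} + v_{5} = v_{1} — sig = ⟨2 | 1⟩
  {4,5}:  v_{4} + v_{5} = v_{2} — sig = ⟨2 | 1⟩
  {4,6}:  v_{4} + v_{6} = v_{0} — sig = ⟨2 | 1⟩
  {4,7}:  v_{4} + v_{7} = v_{5} — sig = ⟨2 | 1⟩
  {6,7}:  v_{6} + v_{7} = v_{1} — sig = ⟨2 | 1⟩
  {0,2}:  v_{0} + v_{2} = 2·v_{4} — sig = ⟨2 | 2⟩
  {0,3}:  v_{0} + v_{3} = 2·v_{6} — sig = ⟨2 | 2⟩
  {2,7}:  v_{2} + v_{7} = 2·v_{5} — sig = ⟨2 | 2⟩
  {3,7}:  v_{3} + v_{7} = 2·v_{1} — sig = ⟨2 | 2⟩

so the primitive-relation signature multiset is
[⟨2 | 0⟩, ⟨2 | 0⟩, ⟨2 | 0⟩, ⟨2 | 0⟩, ⟨2 | 1⟩, ⟨2 | 1⟩, ⟨2 | 1⟩, ⟨2 | 1⟩, ⟨2 | 1⟩, ⟨2 | 1⟩, ⟨2 | 1⟩, ⟨2 | 1⟩, ⟨2 | 1⟩, ⟨2 | 1⟩, ⟨2 | 1⟩, ⟨2 | 1⟩, ⟨2 | 2⟩, ⟨2 | 2⟩, ⟨2 | 2⟩, ⟨2 | 2⟩]


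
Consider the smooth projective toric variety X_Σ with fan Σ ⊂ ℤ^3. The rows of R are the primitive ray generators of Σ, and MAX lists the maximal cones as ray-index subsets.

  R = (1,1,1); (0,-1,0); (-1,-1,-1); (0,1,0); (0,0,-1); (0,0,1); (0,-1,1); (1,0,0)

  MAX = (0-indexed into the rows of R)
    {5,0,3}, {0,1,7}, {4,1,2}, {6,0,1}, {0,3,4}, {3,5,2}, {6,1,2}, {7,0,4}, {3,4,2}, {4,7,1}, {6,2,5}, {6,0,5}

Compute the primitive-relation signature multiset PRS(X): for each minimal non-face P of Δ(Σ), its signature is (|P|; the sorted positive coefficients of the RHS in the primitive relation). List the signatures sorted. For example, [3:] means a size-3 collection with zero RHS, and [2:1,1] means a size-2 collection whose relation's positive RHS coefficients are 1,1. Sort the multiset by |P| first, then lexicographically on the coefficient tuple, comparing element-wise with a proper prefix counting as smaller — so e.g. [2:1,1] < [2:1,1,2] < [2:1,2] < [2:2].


Minimal non-faces — 11 found among 8 rays, 12 max cones:

  • {0,2}:  v_{0} + v_{2} = 0  ⟹  sig = [2:]
  • {1,3}:  v_{1} + v_{3} = 0  ⟹  sig = [2:]
  • {4,5}:  v_{4} + v_{5} = 0  ⟹  sig = [2:]
  • {1,5}:  v_{1} + v_{5} = v_{6}  ⟹  sig = [2:1]
  • {3,6}:  v_{3} + v_{6} = v_{5}  ⟹  sig = [2:1]
  • {4,6}:  v_{4} + v_{6} = v_{1}  ⟹  sig = [2:1]
  • {2,7}:  v_{2} + v_{7} = v_{1} + v_{4}  ⟹  sig = [2:1,1]
  • {3,7}:  v_{3} + v_{7} = v_{0} + v_{4}  ⟹  sig = [2:1,1]
  • {5,7}:  v_{5} + v_{7} = v_{0} + v_{1}  ⟹  sig = [2:1,1]
  • {6,7}:  v_{6} + v_{7} = v_{0} + 2·v_{1}  ⟹  sig = [2:1,2]
  • {0,1,4}:  v_{0} + v_{1} + v_{4} = v_{7}  ⟹  sig = [3:1]

so the primitive-relation signature multiset is
{ [2:] ×3,  [2:1] ×3,  [2:1,1] ×3,  [2:1,2],  [3:1] }


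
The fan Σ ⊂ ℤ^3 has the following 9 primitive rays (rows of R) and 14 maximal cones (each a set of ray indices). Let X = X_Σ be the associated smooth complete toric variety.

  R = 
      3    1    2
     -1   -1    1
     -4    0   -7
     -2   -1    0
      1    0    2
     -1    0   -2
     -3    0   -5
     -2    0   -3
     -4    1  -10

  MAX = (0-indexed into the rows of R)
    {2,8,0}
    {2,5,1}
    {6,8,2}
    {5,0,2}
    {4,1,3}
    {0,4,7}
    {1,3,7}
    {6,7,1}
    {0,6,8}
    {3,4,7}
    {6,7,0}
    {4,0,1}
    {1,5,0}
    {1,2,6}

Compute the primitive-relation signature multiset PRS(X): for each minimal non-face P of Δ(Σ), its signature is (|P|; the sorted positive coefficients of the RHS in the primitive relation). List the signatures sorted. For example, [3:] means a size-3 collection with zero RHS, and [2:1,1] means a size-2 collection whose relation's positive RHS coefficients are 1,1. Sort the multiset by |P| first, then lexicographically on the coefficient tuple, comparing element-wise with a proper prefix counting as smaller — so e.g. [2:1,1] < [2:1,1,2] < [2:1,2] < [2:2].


Primitive collections (20):

  P = {4,5}:  v_{4} + v_{5} = 0  →  sig = [2:]
  P = {0,3}:  v_{0} + v_{3} = v_{4}  →  sig = [2:1]
  P = {2,4}:  v_{2} + v_{4} = v_{6}  →  sig = [2:1]
  P = {4,6}:  v_{4} + v_{6} = v_{7}  →  sig = [2:1]
  P = {5,6}:  v_{5} + v_{6} = v_{2}  →  sig = [2:1]
  P = {5,7}:  v_{5} + v_{7} = v_{6}  →  sig = [2:1]
  P = {1,8}:  v_{1} + v_{8} = v_{2} + v_{5}  →  sig = [2:1,1]
  P = {3,5}:  v_{3} + v_{5} = v_{1} + v_{7}  →  sig = [2:1,1]
  P = {2,3}:  v_{2} + v_{3} = v_{1} + v_{6} + v_{7}  →  sig = [2:1,1,1]
  P = {3,6}:  v_{3} + v_{6} = v_{1} + 2·v_{7}  →  sig = [2:1,2]
  P = {4,8}:  v_{4} + v_{8} = v_{0} + 2·v_{6}  →  sig = [2:1,2]
  P = {5,8}:  v_{5} + v_{8} = v_{0} + 2·v_{2}  →  sig = [2:1,2]
  P = {7,8}:  v_{7} + v_{8} = v_{0} + 3·v_{6}  →  sig = [2:1,3]
  P = {2,7}:  v_{2} + v_{7} = 2·v_{6}  →  sig = [2:2]
  P = {3,8}:  v_{3} + v_{8} = 2·v_{6}  →  sig = [2:2]
  P = {0,1,7}:  v_{0} + v_{1} + v_{7} = 0  →  sig = [3:]
  P = {0,1,6}:  v_{0} + v_{1} + v_{6} = v_{5}  →  sig = [3:1]
  P = {0,2,6}:  v_{0} + v_{2} + v_{6} = v_{8}  →  sig = [3:1]
  P = {1,4,7}:  v_{1} + v_{4} + v_{7} = v_{3}  →  sig = [3:1]
  P = {0,1,2}:  v_{0} + v_{1} + v_{2} = 2·v_{5}  →  sig = [3:2]

Signatures (|P|; sorted positive RHS coefficients), sorted:
{ [2:],  [2:1] ×5,  [2:1,1] ×2,  [2:1,1,1],  [2:1,2] ×3,  [2:1,3],  [2:2] ×2,  [3:],  [3:1] ×3,  [3:2] }


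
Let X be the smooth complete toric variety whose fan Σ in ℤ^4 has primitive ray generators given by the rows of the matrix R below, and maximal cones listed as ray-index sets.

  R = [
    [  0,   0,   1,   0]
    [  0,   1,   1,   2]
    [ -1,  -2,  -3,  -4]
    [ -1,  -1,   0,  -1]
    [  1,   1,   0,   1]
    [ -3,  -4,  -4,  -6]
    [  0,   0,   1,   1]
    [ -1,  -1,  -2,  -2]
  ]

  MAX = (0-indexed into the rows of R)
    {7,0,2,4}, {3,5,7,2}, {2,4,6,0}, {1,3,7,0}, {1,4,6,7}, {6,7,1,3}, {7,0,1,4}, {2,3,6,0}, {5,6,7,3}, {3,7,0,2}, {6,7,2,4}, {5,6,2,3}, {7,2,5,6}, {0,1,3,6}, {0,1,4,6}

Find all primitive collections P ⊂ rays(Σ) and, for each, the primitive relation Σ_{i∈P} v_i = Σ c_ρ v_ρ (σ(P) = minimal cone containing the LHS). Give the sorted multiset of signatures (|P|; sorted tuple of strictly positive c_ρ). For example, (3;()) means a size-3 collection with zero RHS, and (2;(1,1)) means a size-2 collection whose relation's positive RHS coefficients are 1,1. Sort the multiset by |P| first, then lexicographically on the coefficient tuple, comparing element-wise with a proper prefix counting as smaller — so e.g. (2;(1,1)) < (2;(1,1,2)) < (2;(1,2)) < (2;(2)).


Σ has 7 primitive collections:

  {3,4}:  v_{3} + v_{4} = 0 — sig = (2;())
  {1,2}:  v_{1} + v_{2} = v_{7} — sig = (2;(1))
  {4,5}:  v_{4} + v_{5} = v_{2} + v_{6} + v_{7} — sig = (2;(1,1,1))
  {1,5}:  v_{1} + v_{5} = v_{3} + v_{6} + 2·v_{7} — sig = (2;(1,1,2))
  {0,5}:  v_{0} + v_{5} = v_{2} + 2·v_{3} — sig = (2;(1,2))
  {0,6,7}:  v_{0} + v_{6} + v_{7} = v_{3} — sig = (3;(1))
  {2,3,6,7}:  v_{2} + v_{3} + v_{6} + v_{7} = v_{5} — sig = (4;(1))

Hence PRS(X_Σ) =
[(2;()), (2;(1)), (2;(1,1,1)), (2;(1,1,2)), (2;(1,2)), (3;(1)), (4;(1))]


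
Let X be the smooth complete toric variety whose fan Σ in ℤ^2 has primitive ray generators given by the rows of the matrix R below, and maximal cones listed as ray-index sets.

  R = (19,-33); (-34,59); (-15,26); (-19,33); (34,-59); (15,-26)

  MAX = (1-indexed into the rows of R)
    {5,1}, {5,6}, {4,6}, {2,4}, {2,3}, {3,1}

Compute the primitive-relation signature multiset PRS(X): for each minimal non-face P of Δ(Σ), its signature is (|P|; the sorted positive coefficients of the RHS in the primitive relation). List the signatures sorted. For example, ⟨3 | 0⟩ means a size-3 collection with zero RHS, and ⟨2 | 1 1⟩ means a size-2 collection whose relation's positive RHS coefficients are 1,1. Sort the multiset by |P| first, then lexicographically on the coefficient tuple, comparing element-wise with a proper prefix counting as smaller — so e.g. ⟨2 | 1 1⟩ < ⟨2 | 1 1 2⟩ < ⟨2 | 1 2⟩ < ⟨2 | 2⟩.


Minimal non-faces — 9 found among 6 rays, 6 max cones:

  • {1,4}:  v_{1} + v_{4} = 0 — sig = ⟨2 | 0⟩
  • {2,5}:  v_{2} + v_{5} = 0 — sig = ⟨2 | 0⟩
  • {3,6}:  v_{3} + v_{6} = 0 — sig = ⟨2 | 0⟩
  • {1,2}:  v_{1} + v_{2} = v_{3} — sig = ⟨2 | 1⟩
  • {1,6}:  v_{1} + v_{6} = v_{5} — sig = ⟨2 | 1⟩
  • {2,6}:  v_{2} + v_{6} = v_{4} — sig = ⟨2 | 1⟩
  • {3,4}:  v_{3} + v_{4} = v_{2} — sig = ⟨2 | 1⟩
  • {3,5}:  v_{3} + v_{5} = v_{1} — sig = ⟨2 | 1⟩
  • {4,5}:  v_{4} + v_{5} = v_{6} — sig = ⟨2 | 1⟩

Sorted signature multiset PRS(X):
    ⟨2 | 0⟩
    ⟨2 | 0⟩
    ⟨2 | 0⟩
    ⟨2 | 1⟩
    ⟨2 | 1⟩
    ⟨2 | 1⟩
    ⟨2 | 1⟩
    ⟨2 | 1⟩
    ⟨2 | 1⟩


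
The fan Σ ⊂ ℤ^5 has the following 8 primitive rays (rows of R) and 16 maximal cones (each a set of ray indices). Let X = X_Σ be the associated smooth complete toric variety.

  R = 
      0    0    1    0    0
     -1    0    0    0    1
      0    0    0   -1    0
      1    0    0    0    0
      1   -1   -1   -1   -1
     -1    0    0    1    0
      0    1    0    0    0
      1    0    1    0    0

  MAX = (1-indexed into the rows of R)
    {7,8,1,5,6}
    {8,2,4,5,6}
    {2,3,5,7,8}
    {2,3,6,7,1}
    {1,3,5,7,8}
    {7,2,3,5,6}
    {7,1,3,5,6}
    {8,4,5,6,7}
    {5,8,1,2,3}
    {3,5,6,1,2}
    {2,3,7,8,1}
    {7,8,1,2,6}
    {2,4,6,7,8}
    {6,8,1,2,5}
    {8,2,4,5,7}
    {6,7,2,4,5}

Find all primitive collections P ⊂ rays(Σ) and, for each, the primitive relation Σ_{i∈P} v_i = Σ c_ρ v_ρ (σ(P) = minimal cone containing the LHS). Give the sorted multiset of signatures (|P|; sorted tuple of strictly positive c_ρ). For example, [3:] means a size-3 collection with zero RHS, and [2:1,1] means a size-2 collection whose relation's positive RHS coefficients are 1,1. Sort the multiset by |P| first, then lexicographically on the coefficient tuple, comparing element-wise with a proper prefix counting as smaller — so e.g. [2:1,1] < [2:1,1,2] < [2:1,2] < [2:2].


5 minimal non-faces of Δ(Σ) (on 8 rays):

  P = {1,4}:  v_{1} + v_{4} = v_{8}  so sig = [2:1]
  P = {3,4}:  v_{3} + v_{4} = v_{2} + v_{5} + v_{7} + v_{8}  so sig = [2:1,1,1,1]
  P = {3,6,8}:  v_{3} + v_{6} + v_{8} = v_{1}  so sig = [3:1]
  P = {1,2,5,7}:  v_{1} + v_{2} + v_{5} + v_{7} = v_{3}  so sig = [4:1]
  P = {2,5,6,7,8}:  v_{2} + v_{5} + v_{6} + v_{7} + v_{8} = 0  so sig = [5:]

so the primitive-relation signature multiset is
{ [2:1],  [2:1,1,1,1],  [3:1],  [4:1],  [5:] }


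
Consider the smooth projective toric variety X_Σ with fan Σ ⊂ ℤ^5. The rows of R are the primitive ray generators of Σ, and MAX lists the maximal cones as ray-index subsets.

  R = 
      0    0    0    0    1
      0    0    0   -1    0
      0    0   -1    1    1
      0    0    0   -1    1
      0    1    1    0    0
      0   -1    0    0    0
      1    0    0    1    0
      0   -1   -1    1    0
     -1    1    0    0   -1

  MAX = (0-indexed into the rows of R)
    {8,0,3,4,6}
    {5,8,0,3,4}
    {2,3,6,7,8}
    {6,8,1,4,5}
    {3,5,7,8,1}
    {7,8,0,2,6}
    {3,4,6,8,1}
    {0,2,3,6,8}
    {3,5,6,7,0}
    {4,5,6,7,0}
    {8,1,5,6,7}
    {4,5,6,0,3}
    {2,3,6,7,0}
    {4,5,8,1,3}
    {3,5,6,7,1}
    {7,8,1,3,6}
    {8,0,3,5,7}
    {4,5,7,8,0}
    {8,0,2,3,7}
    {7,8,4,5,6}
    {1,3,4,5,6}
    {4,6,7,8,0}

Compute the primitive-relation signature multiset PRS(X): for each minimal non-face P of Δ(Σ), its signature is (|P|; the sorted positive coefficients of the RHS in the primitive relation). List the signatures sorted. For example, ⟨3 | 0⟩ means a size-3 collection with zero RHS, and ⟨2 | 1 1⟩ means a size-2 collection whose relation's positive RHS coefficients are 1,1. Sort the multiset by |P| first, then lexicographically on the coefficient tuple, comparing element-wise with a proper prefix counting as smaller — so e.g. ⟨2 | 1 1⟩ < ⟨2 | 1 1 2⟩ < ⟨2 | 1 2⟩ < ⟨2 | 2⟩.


The 9 primitive collections of Σ (r=9, n=5):

  P = {0,1}:  v_{0} + v_{1} = v_{3}  ⇒ sig = ⟨2 | 1⟩
  P = {2,5}:  v_{2} + v_{5} = v_{0} + v_{7}  ⇒ sig = ⟨2 | 1 1⟩
  P = {1,2}:  v_{1} + v_{2} = 2·v_{3} + v_{6} + v_{7} + v_{8}  ⇒ sig = ⟨2 | 1 1 1 2⟩
  P = {2,4}:  v_{2} + v_{4} = 2·v_{0} + v_{6} + v_{8}  ⇒ sig = ⟨2 | 1 1 2⟩
  P = {1,4,7}:  v_{1} + v_{4} + v_{7} = 0  ⇒ sig = ⟨3 | 0⟩
  P = {3,4,7}:  v_{3} + v_{4} + v_{7} = v_{0}  ⇒ sig = ⟨3 | 1⟩
  P = {3,5,6,8}:  v_{3} + v_{5} + v_{6} + v_{8} = 0  ⇒ sig = ⟨4 | 0⟩
  P = {0,5,6,8}:  v_{0} + v_{5} + v_{6} + v_{8} = v_{4} + v_{7}  ⇒ sig = ⟨4 | 1 1⟩
  P = {0,3,6,7,8}:  v_{0} + v_{3} + v_{6} + v_{7} + v_{8} = v_{2}  ⇒ sig = ⟨5 | 1⟩

Sorted signature multiset PRS(X):
    |P|=2: 4 collections, coeffs (1), (1,1), (1,1,1,2), (1,1,2)
    |P|=3: 2 collections, coeffs (), (1)
    |P|=4: 2 collections, coeffs (), (1,1)
    |P|=5: 1 collection, coeffs (1)
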